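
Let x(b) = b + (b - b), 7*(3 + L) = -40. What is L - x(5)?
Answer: -96/7 ≈ -13.714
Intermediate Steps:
L = -61/7 (L = -3 + (⅐)*(-40) = -3 - 40/7 = -61/7 ≈ -8.7143)
x(b) = b (x(b) = b + 0 = b)
L - x(5) = -61/7 - 1*5 = -61/7 - 5 = -96/7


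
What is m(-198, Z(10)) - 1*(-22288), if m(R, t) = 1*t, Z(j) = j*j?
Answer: 22388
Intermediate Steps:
Z(j) = j²
m(R, t) = t
m(-198, Z(10)) - 1*(-22288) = 10² - 1*(-22288) = 100 + 22288 = 22388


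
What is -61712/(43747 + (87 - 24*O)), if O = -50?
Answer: -30856/22517 ≈ -1.3703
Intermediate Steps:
-61712/(43747 + (87 - 24*O)) = -61712/(43747 + (87 - 24*(-50))) = -61712/(43747 + (87 + 1200)) = -61712/(43747 + 1287) = -61712/45034 = -61712*1/45034 = -30856/22517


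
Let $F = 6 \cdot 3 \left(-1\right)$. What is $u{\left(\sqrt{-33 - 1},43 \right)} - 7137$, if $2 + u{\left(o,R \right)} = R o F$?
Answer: $-7139 - 774 i \sqrt{34} \approx -7139.0 - 4513.2 i$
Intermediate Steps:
$F = -18$ ($F = 18 \left(-1\right) = -18$)
$u{\left(o,R \right)} = -2 - 18 R o$ ($u{\left(o,R \right)} = -2 + R o \left(-18\right) = -2 - 18 R o$)
$u{\left(\sqrt{-33 - 1},43 \right)} - 7137 = \left(-2 - 774 \sqrt{-33 - 1}\right) - 7137 = \left(-2 - 774 \sqrt{-34}\right) - 7137 = \left(-2 - 774 i \sqrt{34}\right) - 7137 = -7139 - 774 i \sqrt{34}$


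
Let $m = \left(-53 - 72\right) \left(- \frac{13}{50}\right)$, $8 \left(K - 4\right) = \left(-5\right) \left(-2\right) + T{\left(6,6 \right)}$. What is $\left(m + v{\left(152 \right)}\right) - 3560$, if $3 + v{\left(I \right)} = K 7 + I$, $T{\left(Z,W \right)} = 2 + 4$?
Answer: $- \frac{6673}{2} \approx -3336.5$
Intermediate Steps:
$T{\left(Z,W \right)} = 6$
$K = 6$ ($K = 4 + \frac{\left(-5\right) \left(-2\right) + 6}{8} = 4 + \frac{10 + 6}{8} = 4 + \frac{1}{8} \cdot 16 = 4 + 2 = 6$)
$v{\left(I \right)} = 39 + I$ ($v{\left(I \right)} = -3 + \left(6 \cdot 7 + I\right) = -3 + \left(42 + I\right) = 39 + I$)
$m = \frac{65}{2}$ ($m = - 125 \left(\left(-13\right) \frac{1}{50}\right) = \left(-125\right) \left(- \frac{13}{50}\right) = \frac{65}{2} \approx 32.5$)
$\left(m + v{\left(152 \right)}\right) - 3560 = \left(\frac{65}{2} + \left(39 + 152\right)\right) - 3560 = \left(\frac{65}{2} + 191\right) - 3560 = \frac{447}{2} - 3560 = - \frac{6673}{2}$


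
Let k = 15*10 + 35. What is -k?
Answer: -185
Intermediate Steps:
k = 185 (k = 150 + 35 = 185)
-k = -1*185 = -185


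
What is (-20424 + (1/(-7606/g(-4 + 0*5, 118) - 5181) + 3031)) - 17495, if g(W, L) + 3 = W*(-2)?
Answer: -1169131773/33511 ≈ -34888.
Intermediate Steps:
g(W, L) = -3 - 2*W (g(W, L) = -3 + W*(-2) = -3 - 2*W)
(-20424 + (1/(-7606/g(-4 + 0*5, 118) - 5181) + 3031)) - 17495 = (-20424 + (1/(-7606/(-3 - 2*(-4 + 0*5)) - 5181) + 3031)) - 17495 = (-20424 + (1/(-7606/(-3 - 2*(-4 + 0)) - 5181) + 3031)) - 17495 = (-20424 + (1/(-7606/(-3 - 2*(-4)) - 5181) + 3031)) - 17495 = (-20424 + (1/(-7606/(-3 + 8) - 5181) + 3031)) - 17495 = (-20424 + (1/(-7606/5 - 5181) + 3031)) - 17495 = (-20424 + (1/(-33511/5) + 3031)) - 17495 = (-20424 + (-5/33511 + 3031)) - 17495 = (-20424 + 101571836/33511) - 17495 = -582856828/33511 - 17495 = -1169131773/33511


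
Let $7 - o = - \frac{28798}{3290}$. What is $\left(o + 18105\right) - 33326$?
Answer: $- \frac{3573233}{235} \approx -15205.0$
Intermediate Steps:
$o = \frac{3702}{235}$ ($o = 7 - - \frac{28798}{3290} = 7 - \left(-28798\right) \frac{1}{3290} = 7 - - \frac{2057}{235} = 7 + \frac{2057}{235} = \frac{3702}{235} \approx 15.753$)
$\left(o + 18105\right) - 33326 = \left(\frac{3702}{235} + 18105\right) - 33326 = \frac{4258377}{235} - 33326 = - \frac{3573233}{235}$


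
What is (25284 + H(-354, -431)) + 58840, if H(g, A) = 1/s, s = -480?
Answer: 40379519/480 ≈ 84124.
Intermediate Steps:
H(g, A) = -1/480 (H(g, A) = 1/(-480) = -1/480)
(25284 + H(-354, -431)) + 58840 = (25284 - 1/480) + 58840 = 12136319/480 + 58840 = 40379519/480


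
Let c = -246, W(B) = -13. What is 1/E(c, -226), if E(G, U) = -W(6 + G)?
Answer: 1/13 ≈ 0.076923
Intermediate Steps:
E(G, U) = 13 (E(G, U) = -1*(-13) = 13)
1/E(c, -226) = 1/13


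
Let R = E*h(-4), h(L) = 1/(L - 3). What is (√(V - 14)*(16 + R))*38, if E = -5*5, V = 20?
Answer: 5206*√6/7 ≈ 1821.7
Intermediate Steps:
h(L) = 1/(-3 + L)
E = -25
R = 25/7 (R = -25/(-3 - 4) = -25/(-7) = -25*(-⅐) = 25/7 ≈ 3.5714)
(√(V - 14)*(16 + R))*38 = (√(20 - 14)*(16 + 25/7))*38 = (√6*(137/7))*38 = (137*√6/7)*38 = 5206*√6/7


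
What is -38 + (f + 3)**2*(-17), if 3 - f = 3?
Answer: -191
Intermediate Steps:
f = 0 (f = 3 - 1*3 = 3 - 3 = 0)
-38 + (f + 3)**2*(-17) = -38 + (0 + 3)**2*(-17) = -38 + 3**2*(-17) = -38 + 9*(-17) = -38 - 153 = -191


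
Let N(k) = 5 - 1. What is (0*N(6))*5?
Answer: 0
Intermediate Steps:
N(k) = 4
(0*N(6))*5 = (0*4)*5 = 0*5 = 0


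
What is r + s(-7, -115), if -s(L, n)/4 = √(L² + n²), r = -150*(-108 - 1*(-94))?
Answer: 2100 - 4*√13274 ≈ 1639.1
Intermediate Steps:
r = 2100 (r = -150*(-108 + 94) = -150*(-14) = 2100)
s(L, n) = -4*√(L² + n²)
r + s(-7, -115) = 2100 - 4*√((-7)² + (-115)²) = 2100 - 4*√(49 + 13225) = 2100 - 4*√13274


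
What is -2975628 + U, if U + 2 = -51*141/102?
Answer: -5951401/2 ≈ -2.9757e+6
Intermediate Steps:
U = -145/2 (U = -2 - 51*141/102 = -2 - 7191*1/102 = -2 - 141/2 = -145/2 ≈ -72.500)
-2975628 + U = -2975628 - 145/2 = -5951401/2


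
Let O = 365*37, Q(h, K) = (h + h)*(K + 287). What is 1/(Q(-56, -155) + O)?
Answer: -1/1279 ≈ -0.00078186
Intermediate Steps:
Q(h, K) = 2*h*(287 + K) (Q(h, K) = (2*h)*(287 + K) = 2*h*(287 + K))
O = 13505
1/(Q(-56, -155) + O) = 1/(2*(-56)*(287 - 155) + 13505) = 1/(2*(-56)*132 + 13505) = 1/(-14784 + 13505) = 1/(-1279) = -1/1279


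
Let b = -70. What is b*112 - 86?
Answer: -7926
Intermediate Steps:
b*112 - 86 = -70*112 - 86 = -7840 - 86 = -7926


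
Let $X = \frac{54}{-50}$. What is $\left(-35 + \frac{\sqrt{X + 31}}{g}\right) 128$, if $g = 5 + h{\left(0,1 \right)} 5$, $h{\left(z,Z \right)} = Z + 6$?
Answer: $-4480 + \frac{32 \sqrt{187}}{25} \approx -4462.5$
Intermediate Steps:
$h{\left(z,Z \right)} = 6 + Z$
$g = 40$ ($g = 5 + \left(6 + 1\right) 5 = 5 + 7 \cdot 5 = 5 + 35 = 40$)
$X = - \frac{27}{25}$ ($X = 54 \left(- \frac{1}{50}\right) = - \frac{27}{25} \approx -1.08$)
$\left(-35 + \frac{\sqrt{X + 31}}{g}\right) 128 = \left(-35 + \frac{\sqrt{- \frac{27}{25} + 31}}{40}\right) 128 = \left(-35 + \sqrt{\frac{748}{25}} \cdot \frac{1}{40}\right) 128 = \left(-35 + \frac{2 \sqrt{187}}{5} \cdot \frac{1}{40}\right) 128 = \left(-35 + \frac{\sqrt{187}}{100}\right) 128 = -4480 + \frac{32 \sqrt{187}}{25}$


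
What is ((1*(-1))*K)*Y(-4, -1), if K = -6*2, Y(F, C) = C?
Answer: -12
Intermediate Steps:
K = -12
((1*(-1))*K)*Y(-4, -1) = ((1*(-1))*(-12))*(-1) = -1*(-12)*(-1) = 12*(-1) = -12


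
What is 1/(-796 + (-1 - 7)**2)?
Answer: -1/732 ≈ -0.0013661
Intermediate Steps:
1/(-796 + (-1 - 7)**2) = 1/(-796 + (-8)**2) = 1/(-796 + 64) = 1/(-732) = -1/732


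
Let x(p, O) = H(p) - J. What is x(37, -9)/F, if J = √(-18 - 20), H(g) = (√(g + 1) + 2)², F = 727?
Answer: 42/727 + √38*(4 - I)/727 ≈ 0.091689 - 0.0084793*I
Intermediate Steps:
H(g) = (2 + √(1 + g))² (H(g) = (√(1 + g) + 2)² = (2 + √(1 + g))²)
J = I*√38 (J = √(-38) = I*√38 ≈ 6.1644*I)
x(p, O) = (2 + √(1 + p))² - I*√38
x(37, -9)/F = ((2 + √(1 + 37))² - I*√38)/727 = ((2 + √38)² - I*√38)*(1/727) = (2 + √38)²/727 - I*√38/727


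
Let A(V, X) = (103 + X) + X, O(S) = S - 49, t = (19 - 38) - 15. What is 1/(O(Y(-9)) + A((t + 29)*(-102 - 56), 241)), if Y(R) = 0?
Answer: 1/536 ≈ 0.0018657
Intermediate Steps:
t = -34 (t = -19 - 15 = -34)
O(S) = -49 + S
A(V, X) = 103 + 2*X
1/(O(Y(-9)) + A((t + 29)*(-102 - 56), 241)) = 1/((-49 + 0) + (103 + 2*241)) = 1/(-49 + (103 + 482)) = 1/(-49 + 585) = 1/536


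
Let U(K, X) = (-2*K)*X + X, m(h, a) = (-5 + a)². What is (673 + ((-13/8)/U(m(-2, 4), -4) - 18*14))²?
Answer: 181144681/1024 ≈ 1.7690e+5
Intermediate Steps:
U(K, X) = X - 2*K*X (U(K, X) = -2*K*X + X = X - 2*K*X)
(673 + ((-13/8)/U(m(-2, 4), -4) - 18*14))² = (673 + ((-13/8)/((-4*(1 - 2*(-5 + 4)²))) - 18*14))² = (673 + ((-13*⅛)/((-4*(1 - 2*(-1)²))) - 252))² = (673 + (-13*(-1/(4*(1 - 2*1)))/8 - 252))² = (673 + (-13*(-1/(4*(1 - 2)))/8 - 252))² = (673 + (-13/(8*((-4*(-1)))) - 252))² = (673 + (-13/8/4 - 252))² = (673 + (-13/8*¼ - 252))² = (673 + (-13/32 - 252))² = (673 - 8077/32)² = (13459/32)² = 181144681/1024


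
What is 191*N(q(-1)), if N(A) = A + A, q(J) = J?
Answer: -382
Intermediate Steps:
N(A) = 2*A
191*N(q(-1)) = 191*(2*(-1)) = 191*(-2) = -382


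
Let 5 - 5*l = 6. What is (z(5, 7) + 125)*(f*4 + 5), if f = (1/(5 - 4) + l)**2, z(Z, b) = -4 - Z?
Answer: 21924/25 ≈ 876.96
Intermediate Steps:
l = -1/5 (l = 1 - 1/5*6 = 1 - 6/5 = -1/5 ≈ -0.20000)
f = 16/25 (f = (1/(5 - 4) - 1/5)**2 = (1/1 - 1/5)**2 = (1 - 1/5)**2 = (4/5)**2 = 16/25 ≈ 0.64000)
(z(5, 7) + 125)*(f*4 + 5) = ((-4 - 1*5) + 125)*((16/25)*4 + 5) = ((-4 - 5) + 125)*(64/25 + 5) = (-9 + 125)*(189/25) = 116*(189/25) = 21924/25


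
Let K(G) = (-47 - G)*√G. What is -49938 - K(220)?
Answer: -49938 + 534*√55 ≈ -45978.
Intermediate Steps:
K(G) = √G*(-47 - G)
-49938 - K(220) = -49938 - √220*(-47 - 1*220) = -49938 - 2*√55*(-47 - 220) = -49938 - 2*√55*(-267) = -49938 - (-534)*√55 = -49938 + 534*√55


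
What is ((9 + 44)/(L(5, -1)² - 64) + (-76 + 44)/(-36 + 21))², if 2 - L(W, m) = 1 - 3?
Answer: 61009/57600 ≈ 1.0592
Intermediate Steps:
L(W, m) = 4 (L(W, m) = 2 - (1 - 3) = 2 - 1*(-2) = 2 + 2 = 4)
((9 + 44)/(L(5, -1)² - 64) + (-76 + 44)/(-36 + 21))² = ((9 + 44)/(4² - 64) + (-76 + 44)/(-36 + 21))² = (53/(16 - 64) - 32/(-15))² = (53/(-48) - 32*(-1/15))² = (53*(-1/48) + 32/15)² = (-53/48 + 32/15)² = (247/240)² = 61009/57600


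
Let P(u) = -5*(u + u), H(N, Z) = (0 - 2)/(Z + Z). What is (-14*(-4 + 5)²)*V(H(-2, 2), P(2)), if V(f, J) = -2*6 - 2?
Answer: 196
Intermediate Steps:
H(N, Z) = -1/Z (H(N, Z) = -2*1/(2*Z) = -1/Z)
P(u) = -10*u
V(f, J) = -14 (V(f, J) = -12 - 2 = -14)
(-14*(-4 + 5)²)*V(H(-2, 2), P(2)) = -14*(-4 + 5)²*(-14) = -14*1²*(-14) = -14*1*(-14) = -14*(-14) = 196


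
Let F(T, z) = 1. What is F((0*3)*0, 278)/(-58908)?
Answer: -1/58908 ≈ -1.6976e-5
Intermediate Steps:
F((0*3)*0, 278)/(-58908) = 1/(-58908) = 1*(-1/58908) = -1/58908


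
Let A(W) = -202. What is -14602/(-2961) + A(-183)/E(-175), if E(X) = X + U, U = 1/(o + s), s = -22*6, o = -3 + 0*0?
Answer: 30409523/4996899 ≈ 6.0857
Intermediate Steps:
o = -3 (o = -3 + 0 = -3)
s = -132
U = -1/135 (U = 1/(-3 - 132) = 1/(-135) = -1/135 ≈ -0.0074074)
E(X) = -1/135 + X (E(X) = X - 1/135 = -1/135 + X)
-14602/(-2961) + A(-183)/E(-175) = -14602/(-2961) - 202/(-1/135 - 175) = -14602*(-1/2961) - 202/(-23626/135) = 2086/423 - 202*(-135/23626) = 2086/423 + 13635/11813 = 30409523/4996899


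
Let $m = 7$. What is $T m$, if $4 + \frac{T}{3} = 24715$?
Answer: $518931$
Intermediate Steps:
$T = 74133$ ($T = -12 + 3 \cdot 24715 = -12 + 74145 = 74133$)
$T m = 74133 \cdot 7 = 518931$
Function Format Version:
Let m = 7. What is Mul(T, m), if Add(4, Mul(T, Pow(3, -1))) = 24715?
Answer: 518931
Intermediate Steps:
T = 74133 (T = Add(-12, Mul(3, 24715)) = Add(-12, 74145) = 74133)
Mul(T, m) = Mul(74133, 7) = 518931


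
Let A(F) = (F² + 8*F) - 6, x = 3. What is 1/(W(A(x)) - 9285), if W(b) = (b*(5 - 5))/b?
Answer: -1/9285 ≈ -0.00010770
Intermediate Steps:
A(F) = -6 + F² + 8*F
W(b) = 0 (W(b) = (b*0)/b = 0/b = 0)
1/(W(A(x)) - 9285) = 1/(0 - 9285) = 1/(-9285) = -1/9285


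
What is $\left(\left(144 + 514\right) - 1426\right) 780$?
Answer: $-599040$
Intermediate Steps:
$\left(\left(144 + 514\right) - 1426\right) 780 = \left(658 - 1426\right) 780 = \left(-768\right) 780 = -599040$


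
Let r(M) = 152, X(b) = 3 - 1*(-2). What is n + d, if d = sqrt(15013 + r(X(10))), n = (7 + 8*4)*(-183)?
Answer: -7137 + 3*sqrt(1685) ≈ -7013.9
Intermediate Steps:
X(b) = 5 (X(b) = 3 + 2 = 5)
n = -7137 (n = (7 + 32)*(-183) = 39*(-183) = -7137)
d = 3*sqrt(1685) (d = sqrt(15013 + 152) = sqrt(15165) = 3*sqrt(1685) ≈ 123.15)
n + d = -7137 + 3*sqrt(1685)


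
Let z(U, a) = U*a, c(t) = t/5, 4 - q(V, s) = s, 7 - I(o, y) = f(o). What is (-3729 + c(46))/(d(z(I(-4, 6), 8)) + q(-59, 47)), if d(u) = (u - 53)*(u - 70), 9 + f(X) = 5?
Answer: -18599/2935 ≈ -6.3370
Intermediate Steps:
f(X) = -4 (f(X) = -9 + 5 = -4)
I(o, y) = 11 (I(o, y) = 7 - 1*(-4) = 7 + 4 = 11)
q(V, s) = 4 - s
c(t) = t/5 (c(t) = t*(1/5) = t/5)
d(u) = (-70 + u)*(-53 + u) (d(u) = (-53 + u)*(-70 + u) = (-70 + u)*(-53 + u))
(-3729 + c(46))/(d(z(I(-4, 6), 8)) + q(-59, 47)) = (-3729 + (1/5)*46)/((3710 + (11*8)**2 - 1353*8) + (4 - 1*47)) = (-3729 + 46/5)/((3710 + 88**2 - 123*88) + (4 - 47)) = -18599/(5*((3710 + 7744 - 10824) - 43)) = -18599/(5*(630 - 43)) = -18599/5/587 = -18599/5*1/587 = -18599/2935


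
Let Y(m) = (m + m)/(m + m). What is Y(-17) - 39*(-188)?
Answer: 7333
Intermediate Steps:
Y(m) = 1 (Y(m) = (2*m)/((2*m)) = (2*m)*(1/(2*m)) = 1)
Y(-17) - 39*(-188) = 1 - 39*(-188) = 1 + 7332 = 7333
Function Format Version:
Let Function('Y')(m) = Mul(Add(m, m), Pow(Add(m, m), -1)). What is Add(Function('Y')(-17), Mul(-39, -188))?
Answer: 7333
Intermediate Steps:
Function('Y')(m) = 1 (Function('Y')(m) = Mul(Mul(2, m), Pow(Mul(2, m), -1)) = Mul(Mul(2, m), Mul(Rational(1, 2), Pow(m, -1))) = 1)
Add(Function('Y')(-17), Mul(-39, -188)) = Add(1, Mul(-39, -188)) = Add(1, 7332) = 7333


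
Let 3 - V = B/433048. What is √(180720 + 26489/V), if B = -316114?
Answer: 34*√105977005501019/807629 ≈ 433.38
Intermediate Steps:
V = 807629/216524 (V = 3 - (-316114)/433048 = 3 - 1*(-158057/216524) = 3 + 158057/216524 = 807629/216524 ≈ 3.7300)
√(180720 + 26489/V) = √(180720 + 26489/(807629/216524)) = √(180720 + 26489*(216524/807629)) = √(180720 + 5735504236/807629) = √(151690217116/807629) = 34*√105977005501019/807629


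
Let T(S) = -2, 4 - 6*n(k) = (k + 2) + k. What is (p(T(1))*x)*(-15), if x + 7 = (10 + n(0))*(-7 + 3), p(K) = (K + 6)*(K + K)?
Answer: -11600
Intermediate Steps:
n(k) = ⅓ - k/3 (n(k) = ⅔ - ((k + 2) + k)/6 = ⅔ - ((2 + k) + k)/6 = ⅔ - (2 + 2*k)/6 = ⅔ + (-⅓ - k/3) = ⅓ - k/3)
p(K) = 2*K*(6 + K) (p(K) = (6 + K)*(2*K) = 2*K*(6 + K))
x = -145/3 (x = -7 + (10 + (⅓ - ⅓*0))*(-7 + 3) = -7 + (10 + (⅓ + 0))*(-4) = -7 + (10 + ⅓)*(-4) = -7 + (31/3)*(-4) = -7 - 124/3 = -145/3 ≈ -48.333)
(p(T(1))*x)*(-15) = ((2*(-2)*(6 - 2))*(-145/3))*(-15) = ((2*(-2)*4)*(-145/3))*(-15) = -16*(-145/3)*(-15) = (2320/3)*(-15) = -11600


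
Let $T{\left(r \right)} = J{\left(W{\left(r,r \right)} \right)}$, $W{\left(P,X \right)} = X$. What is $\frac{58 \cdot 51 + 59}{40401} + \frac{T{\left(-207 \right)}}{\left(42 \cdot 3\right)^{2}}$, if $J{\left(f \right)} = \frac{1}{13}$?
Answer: $\frac{69190333}{926475732} \approx 0.074681$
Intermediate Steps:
$J{\left(f \right)} = \frac{1}{13}$
$T{\left(r \right)} = \frac{1}{13}$
$\frac{58 \cdot 51 + 59}{40401} + \frac{T{\left(-207 \right)}}{\left(42 \cdot 3\right)^{2}} = \frac{58 \cdot 51 + 59}{40401} + \frac{1}{13 \left(42 \cdot 3\right)^{2}} = \left(2958 + 59\right) \frac{1}{40401} + \frac{1}{13 \cdot 126^{2}} = 3017 \cdot \frac{1}{40401} + \frac{1}{13 \cdot 15876} = \frac{3017}{40401} + \frac{1}{13} \cdot \frac{1}{15876} = \frac{3017}{40401} + \frac{1}{206388} = \frac{69190333}{926475732}$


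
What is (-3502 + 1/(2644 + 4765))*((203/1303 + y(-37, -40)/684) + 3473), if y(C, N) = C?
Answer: -80314458929403329/6603286068 ≈ -1.2163e+7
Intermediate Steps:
(-3502 + 1/(2644 + 4765))*((203/1303 + y(-37, -40)/684) + 3473) = (-3502 + 1/(2644 + 4765))*((203/1303 - 37/684) + 3473) = (-3502 + 1/7409)*((203*(1/1303) - 37*1/684) + 3473) = (-3502 + 1/7409)*((203/1303 - 37/684) + 3473) = -25946317*(90641/891252 + 3473)/7409 = -25946317/7409*3095408837/891252 = -80314458929403329/6603286068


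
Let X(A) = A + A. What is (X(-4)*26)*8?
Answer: -1664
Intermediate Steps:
X(A) = 2*A
(X(-4)*26)*8 = ((2*(-4))*26)*8 = -8*26*8 = -208*8 = -1664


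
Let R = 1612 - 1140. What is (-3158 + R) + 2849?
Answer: 163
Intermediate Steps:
R = 472
(-3158 + R) + 2849 = (-3158 + 472) + 2849 = -2686 + 2849 = 163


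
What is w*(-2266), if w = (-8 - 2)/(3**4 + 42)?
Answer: 22660/123 ≈ 184.23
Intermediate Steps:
w = -10/123 (w = -10/(81 + 42) = -10/123 ≈ -0.081301)
w*(-2266) = -10/123*(-2266) = 22660/123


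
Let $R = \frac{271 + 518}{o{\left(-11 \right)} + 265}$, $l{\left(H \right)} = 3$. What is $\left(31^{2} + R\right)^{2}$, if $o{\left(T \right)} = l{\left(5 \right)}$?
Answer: $\frac{66738005569}{71824} \approx 9.2919 \cdot 10^{5}$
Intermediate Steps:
$o{\left(T \right)} = 3$
$R = \frac{789}{268}$ ($R = \frac{271 + 518}{3 + 265} = \frac{789}{268} \approx 2.944$)
$\left(31^{2} + R\right)^{2} = \left(31^{2} + \frac{789}{268}\right)^{2} = \left(961 + \frac{789}{268}\right)^{2} = \left(\frac{258337}{268}\right)^{2} = \frac{66738005569}{71824}$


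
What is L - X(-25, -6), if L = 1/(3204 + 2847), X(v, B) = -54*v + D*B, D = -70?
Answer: -10710269/6051 ≈ -1770.0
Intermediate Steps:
X(v, B) = -70*B - 54*v (X(v, B) = -54*v - 70*B = -70*B - 54*v)
L = 1/6051 ≈ 0.00016526
L - X(-25, -6) = 1/6051 - (-70*(-6) - 54*(-25)) = 1/6051 - (420 + 1350) = 1/6051 - 1*1770 = 1/6051 - 1770 = -10710269/6051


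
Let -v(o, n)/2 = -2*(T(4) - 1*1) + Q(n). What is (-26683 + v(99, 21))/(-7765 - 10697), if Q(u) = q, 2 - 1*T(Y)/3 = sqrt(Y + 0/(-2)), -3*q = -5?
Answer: 80071/55386 ≈ 1.4457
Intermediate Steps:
q = 5/3 (q = -1/3*(-5) = 5/3 ≈ 1.6667)
T(Y) = 6 - 3*sqrt(Y) (T(Y) = 6 - 3*sqrt(Y + 0/(-2)) = 6 - 3*sqrt(Y + 0*(-1/2)) = 6 - 3*sqrt(Y + 0) = 6 - 3*sqrt(Y))
Q(u) = 5/3
v(o, n) = -22/3 (v(o, n) = -2*(-2*((6 - 3*sqrt(4)) - 1*1) + 5/3) = -2*(-2*((6 - 3*2) - 1) + 5/3) = -2*(-2*((6 - 6) - 1) + 5/3) = -2*(-2*(0 - 1) + 5/3) = -2*(-2*(-1) + 5/3) = -2*(2 + 5/3) = -2*11/3 = -22/3)
(-26683 + v(99, 21))/(-7765 - 10697) = (-26683 - 22/3)/(-7765 - 10697) = -80071/3/(-18462) = -80071/3*(-1/18462) = 80071/55386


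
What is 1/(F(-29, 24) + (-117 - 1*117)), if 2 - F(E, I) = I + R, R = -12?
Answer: -1/244 ≈ -0.0040984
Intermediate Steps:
F(E, I) = 14 - I (F(E, I) = 2 - (I - 12) = 2 - (-12 + I) = 2 + (12 - I) = 14 - I)
1/(F(-29, 24) + (-117 - 1*117)) = 1/((14 - 1*24) + (-117 - 1*117)) = 1/((14 - 24) + (-117 - 117)) = 1/(-10 - 234) = 1/(-244) = -1/244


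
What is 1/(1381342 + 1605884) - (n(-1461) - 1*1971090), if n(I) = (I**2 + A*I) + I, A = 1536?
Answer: 6219780922477/2987226 ≈ 2.0821e+6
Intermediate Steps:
n(I) = I**2 + 1537*I (n(I) = (I**2 + 1536*I) + I = I**2 + 1537*I)
1/(1381342 + 1605884) - (n(-1461) - 1*1971090) = 1/(1381342 + 1605884) - (-1461*(1537 - 1461) - 1*1971090) = 1/2987226 - (-1461*76 - 1971090) = 1/2987226 - (-111036 - 1971090) = 1/2987226 - 1*(-2082126) = 1/2987226 + 2082126 = 6219780922477/2987226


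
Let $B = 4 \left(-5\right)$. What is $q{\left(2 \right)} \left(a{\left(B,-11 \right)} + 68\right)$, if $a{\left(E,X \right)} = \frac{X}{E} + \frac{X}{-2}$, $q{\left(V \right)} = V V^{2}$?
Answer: $\frac{2962}{5} \approx 592.4$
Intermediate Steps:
$q{\left(V \right)} = V^{3}$
$B = -20$
$a{\left(E,X \right)} = - \frac{X}{2} + \frac{X}{E}$ ($a{\left(E,X \right)} = \frac{X}{E} + X \left(- \frac{1}{2}\right) = \frac{X}{E} - \frac{X}{2} = - \frac{X}{2} + \frac{X}{E}$)
$q{\left(2 \right)} \left(a{\left(B,-11 \right)} + 68\right) = 2^{3} \left(\left(\left(- \frac{1}{2}\right) \left(-11\right) - \frac{11}{-20}\right) + 68\right) = 8 \left(\left(\frac{11}{2} - - \frac{11}{20}\right) + 68\right) = 8 \left(\left(\frac{11}{2} + \frac{11}{20}\right) + 68\right) = 8 \left(\frac{121}{20} + 68\right) = 8 \cdot \frac{1481}{20} = \frac{2962}{5}$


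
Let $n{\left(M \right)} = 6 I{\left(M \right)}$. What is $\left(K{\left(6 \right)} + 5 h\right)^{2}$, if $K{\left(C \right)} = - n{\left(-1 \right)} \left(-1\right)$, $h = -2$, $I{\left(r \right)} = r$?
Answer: $256$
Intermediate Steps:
$n{\left(M \right)} = 6 M$
$K{\left(C \right)} = -6$ ($K{\left(C \right)} = - 6 \left(-1\right) \left(-1\right) = \left(-1\right) \left(-6\right) \left(-1\right) = 6 \left(-1\right) = -6$)
$\left(K{\left(6 \right)} + 5 h\right)^{2} = \left(-6 + 5 \left(-2\right)\right)^{2} = \left(-6 - 10\right)^{2} = \left(-16\right)^{2} = 256$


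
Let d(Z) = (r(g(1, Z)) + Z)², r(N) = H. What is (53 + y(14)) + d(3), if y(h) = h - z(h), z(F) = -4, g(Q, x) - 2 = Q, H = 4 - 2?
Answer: 96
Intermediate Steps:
H = 2
g(Q, x) = 2 + Q
r(N) = 2
y(h) = 4 + h (y(h) = h - 1*(-4) = h + 4 = 4 + h)
d(Z) = (2 + Z)²
(53 + y(14)) + d(3) = (53 + (4 + 14)) + (2 + 3)² = (53 + 18) + 5² = 71 + 25 = 96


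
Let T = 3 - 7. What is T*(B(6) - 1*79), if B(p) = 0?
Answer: 316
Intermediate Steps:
T = -4
T*(B(6) - 1*79) = -4*(0 - 1*79) = -4*(0 - 79) = -4*(-79) = 316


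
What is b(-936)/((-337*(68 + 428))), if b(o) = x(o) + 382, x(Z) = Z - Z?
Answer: -191/83576 ≈ -0.0022853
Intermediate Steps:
x(Z) = 0
b(o) = 382 (b(o) = 0 + 382 = 382)
b(-936)/((-337*(68 + 428))) = 382/((-337*(68 + 428))) = 382/((-337*496)) = 382/(-167152) = 382*(-1/167152) = -191/83576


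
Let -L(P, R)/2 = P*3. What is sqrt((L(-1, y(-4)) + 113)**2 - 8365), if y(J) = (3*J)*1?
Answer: 6*sqrt(161) ≈ 76.131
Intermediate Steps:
y(J) = 3*J
L(P, R) = -6*P (L(P, R) = -2*P*3 = -6*P)
sqrt((L(-1, y(-4)) + 113)**2 - 8365) = sqrt((-6*(-1) + 113)**2 - 8365) = sqrt((6 + 113)**2 - 8365) = sqrt(119**2 - 8365) = sqrt(14161 - 8365) = sqrt(5796) = 6*sqrt(161)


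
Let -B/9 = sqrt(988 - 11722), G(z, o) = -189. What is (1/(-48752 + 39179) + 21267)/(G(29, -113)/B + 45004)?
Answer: 6556555409104976/13874604837856467 + 285024586*I*sqrt(10734)/13874604837856467 ≈ 0.47256 + 2.1283e-6*I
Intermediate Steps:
B = -9*I*sqrt(10734) (B = -9*sqrt(988 - 11722) = -9*I*sqrt(10734) ≈ -932.45*I)
(1/(-48752 + 39179) + 21267)/(G(29, -113)/B + 45004) = (1/(-48752 + 39179) + 21267)/(-189*I*sqrt(10734)/96606 + 45004) = (1/(-9573) + 21267)/(-7*I*sqrt(10734)/3578 + 45004) = (-1/9573 + 21267)/(-7*I*sqrt(10734)/3578 + 45004) = 203588990/(9573*(45004 - 7*I*sqrt(10734)/3578))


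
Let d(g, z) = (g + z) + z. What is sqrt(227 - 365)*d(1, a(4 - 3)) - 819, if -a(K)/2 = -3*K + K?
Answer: -819 + 9*I*sqrt(138) ≈ -819.0 + 105.73*I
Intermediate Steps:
a(K) = 4*K (a(K) = -2*(-3*K + K) = -(-4)*K = 4*K)
d(g, z) = g + 2*z
sqrt(227 - 365)*d(1, a(4 - 3)) - 819 = sqrt(227 - 365)*(1 + 2*(4*(4 - 3))) - 819 = sqrt(-138)*(1 + 2*(4*1)) - 819 = (I*sqrt(138))*(1 + 2*4) - 819 = (I*sqrt(138))*(1 + 8) - 819 = (I*sqrt(138))*9 - 819 = 9*I*sqrt(138) - 819 = -819 + 9*I*sqrt(138)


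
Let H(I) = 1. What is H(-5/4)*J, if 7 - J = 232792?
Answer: -232785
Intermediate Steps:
J = -232785 (J = 7 - 1*232792 = 7 - 232792 = -232785)
H(-5/4)*J = 1*(-232785) = -232785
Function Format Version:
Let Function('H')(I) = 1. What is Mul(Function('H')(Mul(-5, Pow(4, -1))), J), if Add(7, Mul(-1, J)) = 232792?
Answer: -232785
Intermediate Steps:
J = -232785 (J = Add(7, Mul(-1, 232792)) = Add(7, -232792) = -232785)
Mul(Function('H')(Mul(-5, Pow(4, -1))), J) = Mul(1, -232785) = -232785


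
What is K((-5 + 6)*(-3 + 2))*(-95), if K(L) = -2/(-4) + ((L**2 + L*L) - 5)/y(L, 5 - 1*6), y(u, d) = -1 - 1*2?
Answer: -285/2 ≈ -142.50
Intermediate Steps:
y(u, d) = -3 (y(u, d) = -1 - 2 = -3)
K(L) = 13/6 - 2*L**2/3 (K(L) = -2/(-4) + ((L**2 + L*L) - 5)/(-3) = -2*(-1/4) + ((L**2 + L**2) - 5)*(-1/3) = 1/2 + (2*L**2 - 5)*(-1/3) = 1/2 + (-5 + 2*L**2)*(-1/3) = 1/2 + (5/3 - 2*L**2/3) = 13/6 - 2*L**2/3)
K((-5 + 6)*(-3 + 2))*(-95) = (13/6 - 2*(-5 + 6)**2*(-3 + 2)**2/3)*(-95) = (13/6 - 2*1**2/3)*(-95) = (13/6 - 2/3*(-1)**2)*(-95) = (13/6 - 2/3*1)*(-95) = (13/6 - 2/3)*(-95) = (3/2)*(-95) = -285/2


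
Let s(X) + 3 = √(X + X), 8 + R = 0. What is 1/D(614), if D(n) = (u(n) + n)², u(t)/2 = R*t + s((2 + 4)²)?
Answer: 1/(144*(768 - √2)²) ≈ 1.1817e-8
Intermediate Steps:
R = -8 (R = -8 + 0 = -8)
s(X) = -3 + √2*√X (s(X) = -3 + √(X + X) = -3 + √(2*X) = -3 + √2*√X)
u(t) = -6 - 16*t + 12*√2 (u(t) = 2*(-8*t + (-3 + √2*√((2 + 4)²))) = 2*(-8*t + (-3 + √2*√(6²))) = 2*(-8*t + (-3 + √2*√36)) = 2*(-8*t + (-3 + √2*6)) = 2*(-8*t + (-3 + 6*√2)) = 2*(-3 - 8*t + 6*√2) = -6 - 16*t + 12*√2)
D(n) = (-6 - 15*n + 12*√2)² (D(n) = ((-6 - 16*n + 12*√2) + n)² = (-6 - 15*n + 12*√2)²)
1/D(614) = 1/(9*(2 - 4*√2 + 5*614)²) = 1/(9*(2 - 4*√2 + 3070)²) = 1/(9*(3072 - 4*√2)²)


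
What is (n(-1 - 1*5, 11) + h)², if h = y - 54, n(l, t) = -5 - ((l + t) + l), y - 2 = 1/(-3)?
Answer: 28561/9 ≈ 3173.4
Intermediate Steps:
y = 5/3 (y = 2 + 1/(-3) = 2 - ⅓ = 5/3 ≈ 1.6667)
n(l, t) = -5 - t - 2*l (n(l, t) = -5 - (t + 2*l) = -5 + (-t - 2*l) = -5 - t - 2*l)
h = -157/3 (h = 5/3 - 54 = -157/3 ≈ -52.333)
(n(-1 - 1*5, 11) + h)² = ((-5 - 1*11 - 2*(-1 - 1*5)) - 157/3)² = ((-5 - 11 - 2*(-1 - 5)) - 157/3)² = ((-5 - 11 - 2*(-6)) - 157/3)² = ((-5 - 11 + 12) - 157/3)² = (-4 - 157/3)² = (-169/3)² = 28561/9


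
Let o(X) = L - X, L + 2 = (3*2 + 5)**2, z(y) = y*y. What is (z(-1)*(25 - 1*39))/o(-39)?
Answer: -7/79 ≈ -0.088608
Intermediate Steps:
z(y) = y**2
L = 119 (L = -2 + (3*2 + 5)**2 = -2 + (6 + 5)**2 = -2 + 11**2 = -2 + 121 = 119)
o(X) = 119 - X
(z(-1)*(25 - 1*39))/o(-39) = ((-1)**2*(25 - 1*39))/(119 - 1*(-39)) = (1*(25 - 39))/(119 + 39) = (1*(-14))/158 = -14*1/158 = -7/79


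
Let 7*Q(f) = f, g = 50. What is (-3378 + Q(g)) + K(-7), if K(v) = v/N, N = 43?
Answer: -1014677/301 ≈ -3371.0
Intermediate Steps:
Q(f) = f/7
K(v) = v/43
(-3378 + Q(g)) + K(-7) = (-3378 + (1/7)*50) + (1/43)*(-7) = (-3378 + 50/7) - 7/43 = -23596/7 - 7/43 = -1014677/301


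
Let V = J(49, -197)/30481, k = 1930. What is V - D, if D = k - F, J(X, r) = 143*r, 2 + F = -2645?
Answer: -12685428/2771 ≈ -4577.9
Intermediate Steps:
F = -2647 (F = -2 - 2645 = -2647)
D = 4577 (D = 1930 - 1*(-2647) = 1930 + 2647 = 4577)
V = -2561/2771 (V = (143*(-197))/30481 = -28171*1/30481 = -2561/2771 ≈ -0.92422)
V - D = -2561/2771 - 1*4577 = -2561/2771 - 4577 = -12685428/2771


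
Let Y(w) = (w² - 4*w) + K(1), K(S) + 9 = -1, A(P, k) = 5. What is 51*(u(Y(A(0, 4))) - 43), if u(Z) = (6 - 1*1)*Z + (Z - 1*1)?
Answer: -3774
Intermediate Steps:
K(S) = -10 (K(S) = -9 - 1 = -10)
Y(w) = -10 + w² - 4*w (Y(w) = (w² - 4*w) - 10 = -10 + w² - 4*w)
u(Z) = -1 + 6*Z (u(Z) = (6 - 1)*Z + (Z - 1) = 5*Z + (-1 + Z) = -1 + 6*Z)
51*(u(Y(A(0, 4))) - 43) = 51*((-1 + 6*(-10 + 5² - 4*5)) - 43) = 51*((-1 + 6*(-10 + 25 - 20)) - 43) = 51*((-1 + 6*(-5)) - 43) = 51*((-1 - 30) - 43) = 51*(-31 - 43) = 51*(-74) = -3774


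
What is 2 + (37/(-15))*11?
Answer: -377/15 ≈ -25.133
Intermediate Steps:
2 + (37/(-15))*11 = 2 + (37*(-1/15))*11 = 2 - 37/15*11 = 2 - 407/15 = -377/15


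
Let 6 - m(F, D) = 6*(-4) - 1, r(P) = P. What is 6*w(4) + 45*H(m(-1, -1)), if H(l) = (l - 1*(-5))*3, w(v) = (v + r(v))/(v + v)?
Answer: 4866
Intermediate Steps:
m(F, D) = 31 (m(F, D) = 6 - (6*(-4) - 1) = 6 - (-24 - 1) = 6 - 1*(-25) = 6 + 25 = 31)
w(v) = 1 (w(v) = (v + v)/(v + v) = (2*v)/((2*v)) = (2*v)*(1/(2*v)) = 1)
H(l) = 15 + 3*l (H(l) = (l + 5)*3 = (5 + l)*3 = 15 + 3*l)
6*w(4) + 45*H(m(-1, -1)) = 6*1 + 45*(15 + 3*31) = 6 + 45*(15 + 93) = 6 + 45*108 = 6 + 4860 = 4866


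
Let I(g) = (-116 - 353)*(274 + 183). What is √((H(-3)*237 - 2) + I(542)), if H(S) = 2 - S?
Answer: 35*I*√174 ≈ 461.68*I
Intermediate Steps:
I(g) = -214333 (I(g) = -469*457 = -214333)
√((H(-3)*237 - 2) + I(542)) = √(((2 - 1*(-3))*237 - 2) - 214333) = √(((2 + 3)*237 - 2) - 214333) = √((5*237 - 2) - 214333) = √((1185 - 2) - 214333) = √(1183 - 214333) = √(-213150) = 35*I*√174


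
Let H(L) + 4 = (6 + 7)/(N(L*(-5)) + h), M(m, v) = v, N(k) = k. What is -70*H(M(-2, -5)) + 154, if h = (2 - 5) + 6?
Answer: 803/2 ≈ 401.50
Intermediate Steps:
h = 3 (h = -3 + 6 = 3)
H(L) = -4 + 13/(3 - 5*L) (H(L) = -4 + (6 + 7)/(L*(-5) + 3) = -4 + 13/(-5*L + 3) = -4 + 13/(3 - 5*L))
-70*H(M(-2, -5)) + 154 = -70*(-1 - 20*(-5))/(-3 + 5*(-5)) + 154 = -70*(-1 + 100)/(-3 - 25) + 154 = -70*99/(-28) + 154 = -(-5)*99/2 + 154 = -70*(-99/28) + 154 = 495/2 + 154 = 803/2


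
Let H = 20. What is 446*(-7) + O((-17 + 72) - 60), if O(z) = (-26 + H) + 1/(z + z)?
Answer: -31281/10 ≈ -3128.1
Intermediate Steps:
O(z) = -6 + 1/(2*z) (O(z) = (-26 + 20) + 1/(z + z) = -6 + 1/(2*z))
446*(-7) + O((-17 + 72) - 60) = 446*(-7) + (-6 + 1/(2*((-17 + 72) - 60))) = -3122 + (-6 + 1/(2*(55 - 60))) = -3122 + (-6 + (½)/(-5)) = -3122 + (-6 + (½)*(-⅕)) = -3122 + (-6 - ⅒) = -3122 - 61/10 = -31281/10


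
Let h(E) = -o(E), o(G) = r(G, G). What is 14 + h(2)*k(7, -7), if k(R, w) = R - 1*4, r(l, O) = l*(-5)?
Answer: 44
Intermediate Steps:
r(l, O) = -5*l
o(G) = -5*G
h(E) = 5*E (h(E) = -(-5)*E = 5*E)
k(R, w) = -4 + R (k(R, w) = R - 4 = -4 + R)
14 + h(2)*k(7, -7) = 14 + (5*2)*(-4 + 7) = 14 + 10*3 = 14 + 30 = 44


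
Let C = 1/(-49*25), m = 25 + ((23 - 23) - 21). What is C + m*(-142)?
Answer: -695801/1225 ≈ -568.00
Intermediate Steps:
m = 4 (m = 25 + (0 - 21) = 25 - 21 = 4)
C = -1/1225 (C = -1/49*1/25 = -1/1225 ≈ -0.00081633)
C + m*(-142) = -1/1225 + 4*(-142) = -1/1225 - 568 = -695801/1225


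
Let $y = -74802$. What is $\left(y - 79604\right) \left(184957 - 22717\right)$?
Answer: $-25050829440$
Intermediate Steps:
$\left(y - 79604\right) \left(184957 - 22717\right) = \left(-74802 - 79604\right) \left(184957 - 22717\right) = \left(-154406\right) 162240 = -25050829440$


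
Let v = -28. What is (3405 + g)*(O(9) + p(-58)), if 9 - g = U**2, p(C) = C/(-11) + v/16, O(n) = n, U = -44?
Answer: 407189/22 ≈ 18509.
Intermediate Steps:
p(C) = -7/4 - C/11 (p(C) = C/(-11) - 28/16 = C*(-1/11) - 28*1/16 = -C/11 - 7/4 = -7/4 - C/11)
g = -1927 (g = 9 - 1*(-44)**2 = 9 - 1*1936 = 9 - 1936 = -1927)
(3405 + g)*(O(9) + p(-58)) = (3405 - 1927)*(9 + (-7/4 - 1/11*(-58))) = 1478*(9 + (-7/4 + 58/11)) = 1478*(9 + 155/44) = 1478*(551/44) = 407189/22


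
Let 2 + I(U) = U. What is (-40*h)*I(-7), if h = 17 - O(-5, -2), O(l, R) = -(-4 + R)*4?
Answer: -2520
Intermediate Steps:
I(U) = -2 + U
O(l, R) = 16 - 4*R (O(l, R) = -(-16 + 4*R) = 16 - 4*R)
h = -7 (h = 17 - (16 - 4*(-2)) = 17 - (16 + 8) = 17 - 1*24 = 17 - 24 = -7)
(-40*h)*I(-7) = (-40*(-7))*(-2 - 7) = 280*(-9) = -2520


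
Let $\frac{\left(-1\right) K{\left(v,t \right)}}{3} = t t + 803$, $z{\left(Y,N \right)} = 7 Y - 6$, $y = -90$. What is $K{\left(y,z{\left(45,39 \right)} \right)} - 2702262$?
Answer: $-2991114$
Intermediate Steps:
$z{\left(Y,N \right)} = -6 + 7 Y$
$K{\left(v,t \right)} = -2409 - 3 t^{2}$ ($K{\left(v,t \right)} = - 3 \left(t t + 803\right) = - 3 \left(t^{2} + 803\right) = - 3 \left(803 + t^{2}\right) = -2409 - 3 t^{2}$)
$K{\left(y,z{\left(45,39 \right)} \right)} - 2702262 = \left(-2409 - 3 \left(-6 + 7 \cdot 45\right)^{2}\right) - 2702262 = \left(-2409 - 3 \left(-6 + 315\right)^{2}\right) - 2702262 = \left(-2409 - 3 \cdot 309^{2}\right) - 2702262 = \left(-2409 - 286443\right) - 2702262 = -288852 - 2702262 = -2991114$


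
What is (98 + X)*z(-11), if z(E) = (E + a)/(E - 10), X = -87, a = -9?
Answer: 220/21 ≈ 10.476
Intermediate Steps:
z(E) = (-9 + E)/(-10 + E) (z(E) = (E - 9)/(E - 10) = (-9 + E)/(-10 + E))
(98 + X)*z(-11) = (98 - 87)*((-9 - 11)/(-10 - 11)) = 11*(-20/(-21)) = 11*(-1/21*(-20)) = 11*(20/21) = 220/21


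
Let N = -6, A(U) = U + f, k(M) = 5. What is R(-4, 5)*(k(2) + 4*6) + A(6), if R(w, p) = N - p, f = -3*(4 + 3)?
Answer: -334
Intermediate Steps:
f = -21 (f = -3*7 = -21)
A(U) = -21 + U (A(U) = U - 21 = -21 + U)
R(w, p) = -6 - p
R(-4, 5)*(k(2) + 4*6) + A(6) = (-6 - 1*5)*(5 + 4*6) + (-21 + 6) = (-6 - 5)*(5 + 24) - 15 = -11*29 - 15 = -319 - 15 = -334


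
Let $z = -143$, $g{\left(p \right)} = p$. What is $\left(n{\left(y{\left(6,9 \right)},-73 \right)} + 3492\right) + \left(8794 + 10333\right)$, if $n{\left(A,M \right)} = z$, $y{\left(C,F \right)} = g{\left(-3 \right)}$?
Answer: $22476$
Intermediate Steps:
$y{\left(C,F \right)} = -3$
$n{\left(A,M \right)} = -143$
$\left(n{\left(y{\left(6,9 \right)},-73 \right)} + 3492\right) + \left(8794 + 10333\right) = \left(-143 + 3492\right) + \left(8794 + 10333\right) = 3349 + 19127 = 22476$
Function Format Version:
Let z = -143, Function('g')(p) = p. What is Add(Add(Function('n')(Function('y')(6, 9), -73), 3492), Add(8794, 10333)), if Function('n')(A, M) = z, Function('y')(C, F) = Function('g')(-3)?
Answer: 22476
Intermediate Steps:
Function('y')(C, F) = -3
Function('n')(A, M) = -143
Add(Add(Function('n')(Function('y')(6, 9), -73), 3492), Add(8794, 10333)) = Add(Add(-143, 3492), Add(8794, 10333)) = Add(3349, 19127) = 22476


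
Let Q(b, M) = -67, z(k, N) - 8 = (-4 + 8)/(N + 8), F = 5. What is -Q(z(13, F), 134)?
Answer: 67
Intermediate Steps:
z(k, N) = 8 + 4/(8 + N) (z(k, N) = 8 + (-4 + 8)/(N + 8) = 8 + 4/(8 + N))
-Q(z(13, F), 134) = -1*(-67) = 67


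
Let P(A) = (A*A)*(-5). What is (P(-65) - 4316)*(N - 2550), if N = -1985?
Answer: 115374935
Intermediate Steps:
P(A) = -5*A² (P(A) = A²*(-5) = -5*A²)
(P(-65) - 4316)*(N - 2550) = (-5*(-65)² - 4316)*(-1985 - 2550) = (-5*4225 - 4316)*(-4535) = (-21125 - 4316)*(-4535) = -25441*(-4535) = 115374935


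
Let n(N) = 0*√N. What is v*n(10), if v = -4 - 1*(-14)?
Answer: 0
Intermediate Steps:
v = 10 (v = -4 + 14 = 10)
n(N) = 0
v*n(10) = 10*0 = 0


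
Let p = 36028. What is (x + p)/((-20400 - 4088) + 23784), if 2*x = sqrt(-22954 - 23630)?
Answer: -9007/176 - 3*I*sqrt(1294)/704 ≈ -51.176 - 0.15329*I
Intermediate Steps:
x = 3*I*sqrt(1294) (x = sqrt(-22954 - 23630)/2 = sqrt(-46584)/2 = (6*I*sqrt(1294))/2 = 3*I*sqrt(1294) ≈ 107.92*I)
(x + p)/((-20400 - 4088) + 23784) = (3*I*sqrt(1294) + 36028)/((-20400 - 4088) + 23784) = (36028 + 3*I*sqrt(1294))/(-24488 + 23784) = (36028 + 3*I*sqrt(1294))/(-704) = (36028 + 3*I*sqrt(1294))*(-1/704) = -9007/176 - 3*I*sqrt(1294)/704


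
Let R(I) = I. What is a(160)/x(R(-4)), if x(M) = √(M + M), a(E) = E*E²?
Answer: -1024000*I*√2 ≈ -1.4482e+6*I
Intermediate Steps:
a(E) = E³
x(M) = √2*√M (x(M) = √(2*M) = √2*√M)
a(160)/x(R(-4)) = 160³/((√2*√(-4))) = 4096000/((√2*(2*I))) = 4096000/((2*I*√2)) = 4096000*(-I*√2/4) = -1024000*I*√2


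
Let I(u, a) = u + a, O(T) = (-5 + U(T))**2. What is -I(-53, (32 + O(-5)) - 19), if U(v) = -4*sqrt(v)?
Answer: 95 - 40*I*sqrt(5) ≈ 95.0 - 89.443*I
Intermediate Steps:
O(T) = (-5 - 4*sqrt(T))**2
I(u, a) = a + u
-I(-53, (32 + O(-5)) - 19) = -(((32 + (5 + 4*sqrt(-5))**2) - 19) - 53) = -(((32 + (5 + 4*(I*sqrt(5)))**2) - 19) - 53) = -(((32 + (5 + 4*I*sqrt(5))**2) - 19) - 53) = -((13 + (5 + 4*I*sqrt(5))**2) - 53) = -(-40 + (5 + 4*I*sqrt(5))**2) = 40 - (5 + 4*I*sqrt(5))**2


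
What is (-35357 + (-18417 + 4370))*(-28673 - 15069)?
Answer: 2161029768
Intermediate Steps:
(-35357 + (-18417 + 4370))*(-28673 - 15069) = (-35357 - 14047)*(-43742) = -49404*(-43742) = 2161029768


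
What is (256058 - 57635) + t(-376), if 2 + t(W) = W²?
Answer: 339797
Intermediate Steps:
t(W) = -2 + W²
(256058 - 57635) + t(-376) = (256058 - 57635) + (-2 + (-376)²) = 198423 + (-2 + 141376) = 198423 + 141374 = 339797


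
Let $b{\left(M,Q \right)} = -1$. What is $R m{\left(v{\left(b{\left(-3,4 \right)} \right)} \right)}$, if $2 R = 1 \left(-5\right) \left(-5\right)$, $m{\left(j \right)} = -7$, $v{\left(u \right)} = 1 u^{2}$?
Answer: $- \frac{175}{2} \approx -87.5$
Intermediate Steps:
$v{\left(u \right)} = u^{2}$
$R = \frac{25}{2}$ ($R = \frac{1 \left(-5\right) \left(-5\right)}{2} = \frac{\left(-5\right) \left(-5\right)}{2} = \frac{1}{2} \cdot 25 = \frac{25}{2} \approx 12.5$)
$R m{\left(v{\left(b{\left(-3,4 \right)} \right)} \right)} = \frac{25}{2} \left(-7\right) = - \frac{175}{2}$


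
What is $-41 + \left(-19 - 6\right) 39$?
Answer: $-1016$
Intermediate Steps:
$-41 + \left(-19 - 6\right) 39 = -41 - 975 = -1016$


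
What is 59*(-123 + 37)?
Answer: -5074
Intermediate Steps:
59*(-123 + 37) = 59*(-86) = -5074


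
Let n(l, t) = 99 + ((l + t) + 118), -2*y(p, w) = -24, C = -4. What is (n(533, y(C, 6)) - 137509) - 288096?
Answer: -424843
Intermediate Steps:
y(p, w) = 12 (y(p, w) = -½*(-24) = 12)
n(l, t) = 217 + l + t (n(l, t) = 99 + (118 + l + t) = 217 + l + t)
(n(533, y(C, 6)) - 137509) - 288096 = ((217 + 533 + 12) - 137509) - 288096 = (762 - 137509) - 288096 = -136747 - 288096 = -424843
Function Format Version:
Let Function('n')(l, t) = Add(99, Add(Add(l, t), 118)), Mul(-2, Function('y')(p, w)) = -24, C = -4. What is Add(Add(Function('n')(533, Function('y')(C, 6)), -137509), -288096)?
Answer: -424843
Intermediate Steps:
Function('y')(p, w) = 12 (Function('y')(p, w) = Mul(Rational(-1, 2), -24) = 12)
Function('n')(l, t) = Add(217, l, t) (Function('n')(l, t) = Add(99, Add(118, l, t)) = Add(217, l, t))
Add(Add(Function('n')(533, Function('y')(C, 6)), -137509), -288096) = Add(Add(Add(217, 533, 12), -137509), -288096) = Add(Add(762, -137509), -288096) = Add(-136747, -288096) = -424843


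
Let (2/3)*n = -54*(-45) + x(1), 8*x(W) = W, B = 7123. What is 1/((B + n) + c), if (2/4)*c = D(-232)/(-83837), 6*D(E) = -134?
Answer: 4024176/43333083845 ≈ 9.2866e-5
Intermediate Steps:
x(W) = W/8
D(E) = -67/3 (D(E) = (⅙)*(-134) = -67/3)
c = 134/251511 (c = 2*(-67/3/(-83837)) = 2*(-67/3*(-1/83837)) = 2*(67/251511) = 134/251511 ≈ 0.00053278)
n = 58323/16 (n = 3*(-54*(-45) + (⅛)*1)/2 = 3*(2430 + ⅛)/2 = (3/2)*(19441/8) = 58323/16 ≈ 3645.2)
1/((B + n) + c) = 1/((7123 + 58323/16) + 134/251511) = 1/(172291/16 + 134/251511) = 1/(43333083845/4024176) = 4024176/43333083845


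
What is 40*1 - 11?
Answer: 29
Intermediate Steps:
40*1 - 11 = 40 - 11 = 29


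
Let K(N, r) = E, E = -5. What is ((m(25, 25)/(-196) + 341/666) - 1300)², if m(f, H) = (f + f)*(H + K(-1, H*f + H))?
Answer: 1812544709668081/1064977956 ≈ 1.7020e+6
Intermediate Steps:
K(N, r) = -5
m(f, H) = 2*f*(-5 + H) (m(f, H) = (f + f)*(H - 5) = (2*f)*(-5 + H) = 2*f*(-5 + H))
((m(25, 25)/(-196) + 341/666) - 1300)² = (((2*25*(-5 + 25))/(-196) + 341/666) - 1300)² = (((2*25*20)*(-1/196) + 341*(1/666)) - 1300)² = ((1000*(-1/196) + 341/666) - 1300)² = ((-250/49 + 341/666) - 1300)² = (-149791/32634 - 1300)² = (-42573991/32634)² = 1812544709668081/1064977956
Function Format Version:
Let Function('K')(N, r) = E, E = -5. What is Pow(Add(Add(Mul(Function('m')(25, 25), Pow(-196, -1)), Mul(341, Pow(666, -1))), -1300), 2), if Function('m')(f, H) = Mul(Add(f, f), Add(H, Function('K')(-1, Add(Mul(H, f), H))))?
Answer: Rational(1812544709668081, 1064977956) ≈ 1.7020e+6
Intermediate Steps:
Function('K')(N, r) = -5
Function('m')(f, H) = Mul(2, f, Add(-5, H)) (Function('m')(f, H) = Mul(Add(f, f), Add(H, -5)) = Mul(Mul(2, f), Add(-5, H)) = Mul(2, f, Add(-5, H)))
Pow(Add(Add(Mul(Function('m')(25, 25), Pow(-196, -1)), Mul(341, Pow(666, -1))), -1300), 2) = Pow(Add(Add(Mul(Mul(2, 25, Add(-5, 25)), Pow(-196, -1)), Mul(341, Pow(666, -1))), -1300), 2) = Pow(Add(Add(Mul(Mul(2, 25, 20), Rational(-1, 196)), Mul(341, Rational(1, 666))), -1300), 2) = Pow(Add(Add(Mul(1000, Rational(-1, 196)), Rational(341, 666)), -1300), 2) = Pow(Add(Add(Rational(-250, 49), Rational(341, 666)), -1300), 2) = Pow(Add(Rational(-149791, 32634), -1300), 2) = Pow(Rational(-42573991, 32634), 2) = Rational(1812544709668081, 1064977956)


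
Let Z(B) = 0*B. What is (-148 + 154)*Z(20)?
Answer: 0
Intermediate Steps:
Z(B) = 0
(-148 + 154)*Z(20) = (-148 + 154)*0 = 6*0 = 0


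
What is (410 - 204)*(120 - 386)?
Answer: -54796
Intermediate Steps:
(410 - 204)*(120 - 386) = 206*(-266) = -54796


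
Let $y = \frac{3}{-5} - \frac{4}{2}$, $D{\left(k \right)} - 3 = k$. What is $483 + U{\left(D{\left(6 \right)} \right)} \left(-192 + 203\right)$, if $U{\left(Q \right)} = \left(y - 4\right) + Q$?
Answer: $\frac{2547}{5} \approx 509.4$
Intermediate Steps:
$D{\left(k \right)} = 3 + k$
$y = - \frac{13}{5}$ ($y = 3 \left(- \frac{1}{5}\right) - 2 = - \frac{3}{5} - 2 = - \frac{13}{5} \approx -2.6$)
$U{\left(Q \right)} = - \frac{33}{5} + Q$ ($U{\left(Q \right)} = \left(- \frac{13}{5} - 4\right) + Q = - \frac{33}{5} + Q$)
$483 + U{\left(D{\left(6 \right)} \right)} \left(-192 + 203\right) = 483 + \left(- \frac{33}{5} + \left(3 + 6\right)\right) \left(-192 + 203\right) = 483 + \left(- \frac{33}{5} + 9\right) 11 = 483 + \frac{12}{5} \cdot 11 = 483 + \frac{132}{5} = \frac{2547}{5}$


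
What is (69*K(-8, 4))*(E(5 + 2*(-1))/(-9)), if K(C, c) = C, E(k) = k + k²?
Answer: 736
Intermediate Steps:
(69*K(-8, 4))*(E(5 + 2*(-1))/(-9)) = (69*(-8))*(((5 + 2*(-1))*(1 + (5 + 2*(-1))))/(-9)) = -552*(5 - 2)*(1 + (5 - 2))*(-1)/9 = -552*3*(1 + 3)*(-1)/9 = -552*3*4*(-1)/9 = -6624*(-1)/9 = -552*(-4/3) = 736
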